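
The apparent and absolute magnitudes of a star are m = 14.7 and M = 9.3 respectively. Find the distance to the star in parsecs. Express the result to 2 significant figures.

μ = m − M = 5.400
m − M = 5 log₁₀ d − 5
log₁₀ d = (m − M)/5 + 1 = 2.0800
d = 10^2.0800 = 120.2 pc

d ≈ 120 pc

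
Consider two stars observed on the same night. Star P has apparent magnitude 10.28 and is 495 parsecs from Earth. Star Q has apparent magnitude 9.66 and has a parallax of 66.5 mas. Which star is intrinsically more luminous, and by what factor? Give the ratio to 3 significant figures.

Star P is more luminous, by a factor of 612.

Star P: M = m − 5 log₁₀ d + 5 = 10.28 − 5·2.6946 + 5 = 1.807
Star Q: p = 66.5 mas = 0.0665″ → d = 1/p = 15.04 pc
Star Q: M = m − 5 log₁₀ d + 5 = 9.66 − 5·1.1772 + 5 = 8.774
ΔM = M_P − M_Q = 1.807 − (8.774) = -6.967; smaller M is more luminous → Star P.
L ratio = 10^(0.4 |ΔM|) = 10^2.787 = 612.1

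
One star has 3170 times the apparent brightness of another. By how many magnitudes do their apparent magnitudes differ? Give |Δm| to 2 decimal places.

|Δm| ≈ 8.75

Pogson: Δm = −2.5 log₁₀(ratio) = −2.5 log₁₀(3170) = −2.5 × 3.5011 = -8.753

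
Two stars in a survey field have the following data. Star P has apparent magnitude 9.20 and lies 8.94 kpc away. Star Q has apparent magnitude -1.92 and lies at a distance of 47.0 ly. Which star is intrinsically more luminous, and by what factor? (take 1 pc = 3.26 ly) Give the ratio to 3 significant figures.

Star P is more luminous, by a factor of 13.7.

Star P: d = 8.94 kpc = 8940 pc
Star P: M = m − 5 log₁₀ d + 5 = 9.20 − 5·3.9513 + 5 = -5.557
Star Q: d = 47.0 ly / 3.26 = 14.42 pc
Star Q: M = m − 5 log₁₀ d + 5 = -1.92 − 5·1.1589 + 5 = -2.714
ΔM = M_P − M_Q = -5.557 − (-2.714) = -2.842; smaller M is more luminous → Star P.
L ratio = 10^(0.4 |ΔM|) = 10^1.137 = 13.71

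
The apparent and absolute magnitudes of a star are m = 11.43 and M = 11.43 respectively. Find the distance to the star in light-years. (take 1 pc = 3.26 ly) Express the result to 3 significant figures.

Distance modulus: m − M = 11.43 − (11.43) = 0.000
m − M = 5 log₁₀ d − 5
log₁₀ d = (m − M)/5 + 1 = 1.0000
d = 10^1.0000 = 10.00 pc
= 32.60 ly

d ≈ 32.6 ly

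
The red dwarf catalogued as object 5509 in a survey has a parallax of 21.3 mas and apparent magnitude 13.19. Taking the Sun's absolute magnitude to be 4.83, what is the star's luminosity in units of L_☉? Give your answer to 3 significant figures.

d = 1/p = 1000/21.3 mas = 46.95 pc
M = m − 5 log₁₀ d + 5 = 13.19 − 5·1.6716 + 5 = 9.832
M − M_☉ = 9.832 − 4.83 = 5.002
L/L_☉ = 10^(−0.4 × 5.002) = 9.983×10^-3

L/L_☉ ≈ 9.98×10^-3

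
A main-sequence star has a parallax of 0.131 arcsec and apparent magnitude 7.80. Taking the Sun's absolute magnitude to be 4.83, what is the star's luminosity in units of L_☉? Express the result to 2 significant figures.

d = 1/p = 1/0.131″ = 7.634 pc
M = m − 5 log₁₀ d + 5 = 7.80 − 5·0.8827 + 5 = 8.386
M − M_☉ = 8.386 − 4.83 = 3.556
L/L_☉ = 10^(−0.4 × 3.556) = 0.03780

L/L_☉ ≈ 0.038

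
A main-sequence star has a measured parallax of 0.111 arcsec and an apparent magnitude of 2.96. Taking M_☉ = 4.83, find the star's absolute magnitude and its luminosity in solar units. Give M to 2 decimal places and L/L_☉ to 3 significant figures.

d = 1/p = 1/0.111″ = 9.009 pc
M = m − 5 log₁₀ d + 5 = 2.96 − 5·0.9547 + 5 = 3.187
M − M_☉ = 3.187 − 4.83 = -1.643
L/L_☉ = 10^(−0.4 × -1.643) = 4.543

M ≈ 3.19; L/L_☉ ≈ 4.54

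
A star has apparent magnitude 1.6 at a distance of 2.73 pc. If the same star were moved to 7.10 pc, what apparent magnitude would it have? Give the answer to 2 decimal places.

m ≈ 3.68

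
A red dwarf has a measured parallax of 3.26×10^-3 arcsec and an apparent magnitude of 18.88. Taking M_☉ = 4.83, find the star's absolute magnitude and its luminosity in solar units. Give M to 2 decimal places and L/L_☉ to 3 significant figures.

d = 1/p = 1/3.26×10^-3″ = 306.7 pc
M = m − 5 log₁₀ d + 5 = 18.88 − 5·2.4868 + 5 = 11.446
M − M_☉ = 11.446 − 4.83 = 6.616
L/L_☉ = 10^(−0.4 × 6.616) = 2.257×10^-3

M ≈ 11.45; L/L_☉ ≈ 2.26×10^-3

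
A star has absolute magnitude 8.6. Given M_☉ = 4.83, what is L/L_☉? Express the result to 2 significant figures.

L/L_☉ ≈ 0.031

M − M_☉ = 8.6 − 4.83 = 3.770
L/L_☉ = 10^(−0.4 (M − M_☉)) = 10^-1.508 = 0.03105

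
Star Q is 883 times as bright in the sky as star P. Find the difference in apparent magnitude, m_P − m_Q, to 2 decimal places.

m_P − m_Q ≈ 7.36

Pogson: Δm = −2.5 log₁₀(ratio) = −2.5 log₁₀(883) = −2.5 × 2.9460 = -7.365
Star Q is brighter so has the smaller magnitude: m_P − m_Q is positive.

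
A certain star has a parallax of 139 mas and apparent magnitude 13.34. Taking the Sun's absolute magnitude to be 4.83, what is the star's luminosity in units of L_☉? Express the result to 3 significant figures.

d = 1/p = 1000/139 mas = 7.194 pc
M = m − 5 log₁₀ d + 5 = 13.34 − 5·0.8570 + 5 = 14.055
M − M_☉ = 14.055 − 4.83 = 9.225
L/L_☉ = 10^(−0.4 × 9.225) = 2.042×10^-4

L/L_☉ ≈ 2.04×10^-4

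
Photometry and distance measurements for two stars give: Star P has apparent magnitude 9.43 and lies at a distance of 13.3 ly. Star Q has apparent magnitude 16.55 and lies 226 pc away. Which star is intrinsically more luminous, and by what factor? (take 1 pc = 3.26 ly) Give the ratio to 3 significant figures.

Star P: d = 13.3 ly / 3.26 = 4.080 pc
Star P: M = m − 5 log₁₀ d + 5 = 9.43 − 5·0.6106 + 5 = 11.377
Star Q: M = m − 5 log₁₀ d + 5 = 16.55 − 5·2.3541 + 5 = 9.779
ΔM = M_P − M_Q = 11.377 − (9.779) = 1.597; smaller M is more luminous → Star Q.
L ratio = 10^(0.4 |ΔM|) = 10^0.639 = 4.355

Star Q is more luminous, by a factor of 4.35.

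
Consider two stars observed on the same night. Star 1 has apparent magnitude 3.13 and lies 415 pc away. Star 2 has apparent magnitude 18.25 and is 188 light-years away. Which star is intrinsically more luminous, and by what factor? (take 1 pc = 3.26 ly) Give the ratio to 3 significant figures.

Star 1 is more luminous, by a factor of 5.78×10^7.

Star 1: M = m − 5 log₁₀ d + 5 = 3.13 − 5·2.6180 + 5 = -4.960
Star 2: d = 188 ly / 3.26 = 57.67 pc
Star 2: M = m − 5 log₁₀ d + 5 = 18.25 − 5·1.7609 + 5 = 14.445
ΔM = M_1 − M_2 = -4.960 − (14.445) = -19.406; smaller M is more luminous → Star 1.
L ratio = 10^(0.4 |ΔM|) = 10^7.762 = 5.784×10^7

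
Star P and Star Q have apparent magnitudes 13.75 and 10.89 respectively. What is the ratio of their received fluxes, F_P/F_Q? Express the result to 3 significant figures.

Δm = 13.75 − (10.89) = 2.86
Flux ratio = 10^(−0.4 Δm) = 10^(−0.4 × 2.86) = 10^-1.144 = 0.07178

F_P/F_Q ≈ 0.0718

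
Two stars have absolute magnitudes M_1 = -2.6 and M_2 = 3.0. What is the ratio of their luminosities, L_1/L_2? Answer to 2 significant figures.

L_1/L_2 ≈ 170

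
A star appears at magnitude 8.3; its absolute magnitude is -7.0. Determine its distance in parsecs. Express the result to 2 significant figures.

Distance modulus: m − M = 8.3 − (-7.0) = 15.300
m − M = 5 log₁₀ d − 5
log₁₀ d = (m − M)/5 + 1 = 4.0600
d = 10^4.0600 = 11480 pc

d ≈ 11000 pc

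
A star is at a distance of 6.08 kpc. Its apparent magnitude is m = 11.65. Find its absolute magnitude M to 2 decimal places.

M ≈ -2.27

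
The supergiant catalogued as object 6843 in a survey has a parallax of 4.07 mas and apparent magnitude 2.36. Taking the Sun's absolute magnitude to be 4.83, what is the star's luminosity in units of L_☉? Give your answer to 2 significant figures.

d = 1/p = 1000/4.07 mas = 245.7 pc
M = m − 5 log₁₀ d + 5 = 2.36 − 5·2.3904 + 5 = -4.592
M − M_☉ = -4.592 − 4.83 = -9.422
L/L_☉ = 10^(−0.4 × -9.422) = 5872

L/L_☉ ≈ 5900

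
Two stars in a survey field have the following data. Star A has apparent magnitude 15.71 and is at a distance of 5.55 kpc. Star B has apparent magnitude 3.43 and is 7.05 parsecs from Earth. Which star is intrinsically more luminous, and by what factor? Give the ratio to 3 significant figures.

Star A: d = 5.55 kpc = 5550 pc
Star A: M = m − 5 log₁₀ d + 5 = 15.71 − 5·3.7443 + 5 = 1.989
Star B: M = m − 5 log₁₀ d + 5 = 3.43 − 5·0.8482 + 5 = 4.189
ΔM = M_A − M_B = 1.989 − (4.189) = -2.201; smaller M is more luminous → Star A.
L ratio = 10^(0.4 |ΔM|) = 10^0.880 = 7.589

Star A is more luminous, by a factor of 7.59.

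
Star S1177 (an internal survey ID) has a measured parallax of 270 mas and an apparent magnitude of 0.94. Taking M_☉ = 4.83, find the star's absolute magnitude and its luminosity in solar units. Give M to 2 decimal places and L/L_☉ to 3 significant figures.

d = 1/p = 1000/270 mas = 3.704 pc
M = m − 5 log₁₀ d + 5 = 0.94 − 5·0.5686 + 5 = 3.097
M − M_☉ = 3.097 − 4.83 = -1.733
L/L_☉ = 10^(−0.4 × -1.733) = 4.935

M ≈ 3.10; L/L_☉ ≈ 4.93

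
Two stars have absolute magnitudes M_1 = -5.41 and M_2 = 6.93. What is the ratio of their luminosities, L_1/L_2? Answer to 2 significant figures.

ΔM = M_1 − M_2 = -12.34
L_1/L_2 = 10^(−0.4 ΔM) = 10^4.936 = 86300

L_1/L_2 ≈ 86000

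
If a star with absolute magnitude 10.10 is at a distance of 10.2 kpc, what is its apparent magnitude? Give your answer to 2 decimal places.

d = 10.2 kpc = 10200 pc
m = M + 5 log₁₀ d − 5 = 10.10 + 5·4.0086 − 5 = 25.143

m ≈ 25.14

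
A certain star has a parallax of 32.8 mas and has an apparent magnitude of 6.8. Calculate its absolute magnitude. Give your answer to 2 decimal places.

M ≈ 4.38

p = 32.8 mas = 0.0328″ → d = 1/p = 30.49 pc
5 log₁₀(d/10 pc) = 5 log₁₀(30.49) − 5 = 2.421
M = m − 5 log₁₀(d/10) = 6.8 − 2.421 = 4.379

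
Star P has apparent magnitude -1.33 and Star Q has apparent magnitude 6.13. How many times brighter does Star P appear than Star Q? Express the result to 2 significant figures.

960

Δm = -1.33 − (6.13) = -7.46
Flux ratio = 10^(−0.4 Δm) = 10^(−0.4 × -7.46) = 10^2.984 = 963.8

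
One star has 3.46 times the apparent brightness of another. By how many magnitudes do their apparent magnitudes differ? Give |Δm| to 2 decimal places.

Pogson: Δm = −2.5 log₁₀(ratio) = −2.5 log₁₀(3.46) = −2.5 × 0.5391 = -1.348

|Δm| ≈ 1.35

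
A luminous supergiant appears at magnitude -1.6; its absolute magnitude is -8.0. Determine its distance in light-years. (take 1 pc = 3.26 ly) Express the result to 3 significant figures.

d ≈ 621 ly

μ = m − M = 6.400
m − M = 5 log₁₀ d − 5
log₁₀ d = (m − M)/5 + 1 = 2.2800
d = 10^2.2800 = 190.5 pc
= 621.2 ly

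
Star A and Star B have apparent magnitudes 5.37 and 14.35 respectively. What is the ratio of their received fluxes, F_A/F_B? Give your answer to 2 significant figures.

F_A/F_B ≈ 3900

Magnitude difference = -8.98
Flux ratio = 10^(−0.4 Δm) = 10^(−0.4 × -8.98) = 10^3.592 = 3908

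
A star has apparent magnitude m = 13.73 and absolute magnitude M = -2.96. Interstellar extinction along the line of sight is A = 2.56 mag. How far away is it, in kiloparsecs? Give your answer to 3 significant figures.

d ≈ 6.70 kpc

m − M = 5 log₁₀(d/10 pc) + A  ⇒  13.73 − (-2.96) − 2.56 = 5 log₁₀(d/10)
14.130 = 5 log₁₀(d/10)
log₁₀ d = (m − M − A)/5 + 1 = 3.8260
d = 10^3.8260 = 6699 pc
= 6.699 kpc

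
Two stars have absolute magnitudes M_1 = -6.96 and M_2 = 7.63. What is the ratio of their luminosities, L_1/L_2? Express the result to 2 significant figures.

ΔM = M_1 − M_2 = -14.59
L_1/L_2 = 10^(−0.4 ΔM) = 10^5.836 = 685500

L_1/L_2 ≈ 690000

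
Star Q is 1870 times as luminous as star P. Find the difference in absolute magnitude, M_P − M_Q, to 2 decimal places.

M_P − M_Q ≈ 8.18

Pogson: ΔM = −2.5 log₁₀(ratio) = −2.5 log₁₀(1870) = −2.5 × 3.2718 = -8.180
Star Q is brighter so has the smaller magnitude: M_P − M_Q is positive.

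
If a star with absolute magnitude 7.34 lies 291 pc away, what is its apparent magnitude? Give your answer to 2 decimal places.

m ≈ 14.66

m = M + 5 log₁₀ d − 5 = 7.34 + 5·2.4639 − 5 = 14.659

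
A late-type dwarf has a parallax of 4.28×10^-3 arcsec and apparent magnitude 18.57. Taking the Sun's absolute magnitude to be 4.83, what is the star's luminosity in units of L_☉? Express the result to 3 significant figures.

d = 1/p = 1/4.28×10^-3″ = 233.6 pc
M = m − 5 log₁₀ d + 5 = 18.57 − 5·2.3686 + 5 = 11.727
M − M_☉ = 11.727 − 4.83 = 6.897
L/L_☉ = 10^(−0.4 × 6.897) = 1.742×10^-3

L/L_☉ ≈ 1.74×10^-3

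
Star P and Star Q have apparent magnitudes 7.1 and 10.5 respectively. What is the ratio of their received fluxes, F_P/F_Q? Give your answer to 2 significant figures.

F_P/F_Q ≈ 23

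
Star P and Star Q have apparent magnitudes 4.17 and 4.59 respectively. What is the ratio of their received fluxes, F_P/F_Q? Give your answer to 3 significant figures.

F_P/F_Q ≈ 1.47

Magnitude difference = -0.42
Flux ratio = 10^(−0.4 Δm) = 10^(−0.4 × -0.42) = 10^0.168 = 1.472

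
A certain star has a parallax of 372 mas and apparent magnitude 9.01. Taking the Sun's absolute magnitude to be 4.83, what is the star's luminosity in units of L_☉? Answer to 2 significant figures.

d = 1/p = 1000/372 mas = 2.688 pc
M = m − 5 log₁₀ d + 5 = 9.01 − 5·0.4295 + 5 = 11.863
M − M_☉ = 11.863 − 4.83 = 7.033
L/L_☉ = 10^(−0.4 × 7.033) = 1.538×10^-3

L/L_☉ ≈ 1.5×10^-3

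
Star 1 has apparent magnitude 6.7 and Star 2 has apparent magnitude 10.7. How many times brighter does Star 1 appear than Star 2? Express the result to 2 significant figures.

Δm = 6.7 − (10.7) = -4.0
Flux ratio = 10^(−0.4 Δm) = 10^(−0.4 × -4.0) = 10^1.600 = 39.81

40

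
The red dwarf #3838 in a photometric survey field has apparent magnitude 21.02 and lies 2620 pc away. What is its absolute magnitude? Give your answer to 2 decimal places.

5 log₁₀(d/10 pc) = 5 log₁₀(2620) − 5 = 12.092
M = m − 5 log₁₀(d/10) = 21.02 − 12.092 = 8.928

M ≈ 8.93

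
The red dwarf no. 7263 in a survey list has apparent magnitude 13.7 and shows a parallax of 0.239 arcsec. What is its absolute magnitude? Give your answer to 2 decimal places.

M ≈ 15.59

d = 1/p = 1/0.239″ = 4.184 pc
5 log₁₀(d/10 pc) = 5 log₁₀(4.184) − 5 = -1.892
M = m − 5 log₁₀(d/10) = 13.7 + 1.892 = 15.592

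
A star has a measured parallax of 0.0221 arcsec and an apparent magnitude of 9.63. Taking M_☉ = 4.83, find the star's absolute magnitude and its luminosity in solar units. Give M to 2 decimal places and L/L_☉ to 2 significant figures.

d = 1/p = 1/0.0221″ = 45.25 pc
M = m − 5 log₁₀ d + 5 = 9.63 − 5·1.6556 + 5 = 6.352
M − M_☉ = 6.352 − 4.83 = 1.522
L/L_☉ = 10^(−0.4 × 1.522) = 0.2462

M ≈ 6.35; L/L_☉ ≈ 0.25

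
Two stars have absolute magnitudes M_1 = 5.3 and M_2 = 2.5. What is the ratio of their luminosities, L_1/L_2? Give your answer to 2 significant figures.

L_1/L_2 ≈ 0.076

ΔM = M_1 − M_2 = 2.8
L_1/L_2 = 10^(−0.4 ΔM) = 10^-1.120 = 0.07586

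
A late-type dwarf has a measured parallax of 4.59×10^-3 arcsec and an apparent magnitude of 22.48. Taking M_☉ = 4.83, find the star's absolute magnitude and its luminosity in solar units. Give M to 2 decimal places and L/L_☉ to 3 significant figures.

M ≈ 15.79; L/L_☉ ≈ 4.13×10^-5

d = 1/p = 1/4.59×10^-3″ = 217.9 pc
M = m − 5 log₁₀ d + 5 = 22.48 − 5·2.3382 + 5 = 15.789
M − M_☉ = 15.789 − 4.83 = 10.959
L/L_☉ = 10^(−0.4 × 10.959) = 4.134×10^-5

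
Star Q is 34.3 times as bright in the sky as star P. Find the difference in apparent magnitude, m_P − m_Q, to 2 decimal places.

m_P − m_Q ≈ 3.84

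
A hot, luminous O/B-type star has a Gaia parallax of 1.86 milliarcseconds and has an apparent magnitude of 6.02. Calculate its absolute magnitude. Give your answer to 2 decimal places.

M ≈ -2.63

p = 1.86 mas = 1.86×10^-3″ → d = 1/p = 537.6 pc
5 log₁₀(d/10 pc) = 5 log₁₀(537.6) − 5 = 8.652
M = m − 5 log₁₀(d/10) = 6.02 − 8.652 = -2.632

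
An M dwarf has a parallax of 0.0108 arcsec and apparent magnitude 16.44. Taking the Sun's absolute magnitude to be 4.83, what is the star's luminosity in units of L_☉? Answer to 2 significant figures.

d = 1/p = 1/0.0108″ = 92.59 pc
M = m − 5 log₁₀ d + 5 = 16.44 − 5·1.9666 + 5 = 11.607
M − M_☉ = 11.607 − 4.83 = 6.777
L/L_☉ = 10^(−0.4 × 6.777) = 1.946×10^-3

L/L_☉ ≈ 1.9×10^-3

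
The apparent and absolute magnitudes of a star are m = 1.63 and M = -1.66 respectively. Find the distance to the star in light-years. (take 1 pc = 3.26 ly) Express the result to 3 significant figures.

Distance modulus: m − M = 1.63 − (-1.66) = 3.290
m − M = 5 log₁₀ d − 5
log₁₀ d = (m − M)/5 + 1 = 1.6580
d = 10^1.6580 = 45.50 pc
= 148.3 ly

d ≈ 148 ly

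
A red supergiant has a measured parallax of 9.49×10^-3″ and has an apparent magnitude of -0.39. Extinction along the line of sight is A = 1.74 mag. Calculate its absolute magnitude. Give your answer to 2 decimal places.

d = 1/p = 1/9.49×10^-3″ = 105.4 pc
5 log₁₀(d/10 pc) = 5 log₁₀(105.4) − 5 = 5.114
M = m − 5 log₁₀(d/10) − A = -0.39 − 5.114 − 1.74 = -7.244

M ≈ -7.24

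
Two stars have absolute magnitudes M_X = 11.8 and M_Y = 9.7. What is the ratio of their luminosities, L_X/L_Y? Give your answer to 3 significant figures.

L_X/L_Y ≈ 0.145

ΔM = M_X − M_Y = 2.1
L_X/L_Y = 10^(−0.4 ΔM) = 10^-0.840 = 0.1445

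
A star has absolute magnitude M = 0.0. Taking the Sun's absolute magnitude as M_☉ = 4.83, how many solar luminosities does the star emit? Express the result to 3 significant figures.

L/L_☉ ≈ 85.5

M − M_☉ = 0.0 − 4.83 = -4.830
L/L_☉ = 10^(−0.4 (M − M_☉)) = 10^1.932 = 85.51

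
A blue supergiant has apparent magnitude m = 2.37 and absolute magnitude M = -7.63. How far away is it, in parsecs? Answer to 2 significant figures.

d ≈ 1000 pc

Distance modulus: m − M = 2.37 − (-7.63) = 10.000
m − M = 5 log₁₀ d − 5
log₁₀ d = (m − M)/5 + 1 = 3.0000
d = 10^3.0000 = 1000 pc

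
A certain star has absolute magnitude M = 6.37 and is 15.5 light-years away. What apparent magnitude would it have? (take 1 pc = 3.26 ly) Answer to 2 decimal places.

d = 15.5 ly / 3.26 = 4.755 pc
m = M + 5 log₁₀ d − 5 = 6.37 + 5·0.6771 − 5 = 4.756

m ≈ 4.76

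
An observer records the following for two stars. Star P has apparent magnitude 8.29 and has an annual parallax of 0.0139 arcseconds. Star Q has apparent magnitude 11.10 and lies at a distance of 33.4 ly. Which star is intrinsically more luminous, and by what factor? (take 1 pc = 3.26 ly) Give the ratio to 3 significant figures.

Star P is more luminous, by a factor of 656.

Star P: d = 1/p = 1/0.0139″ = 71.94 pc
Star P: M = m − 5 log₁₀ d + 5 = 8.29 − 5·1.8570 + 5 = 4.005
Star Q: d = 33.4 ly / 3.26 = 10.25 pc
Star Q: M = m − 5 log₁₀ d + 5 = 11.10 − 5·1.0105 + 5 = 11.047
ΔM = M_P − M_Q = 4.005 − (11.047) = -7.042; smaller M is more luminous → Star P.
L ratio = 10^(0.4 |ΔM|) = 10^2.817 = 656.0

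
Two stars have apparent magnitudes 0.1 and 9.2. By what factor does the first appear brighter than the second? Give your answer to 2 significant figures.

4400

Magnitude difference = -9.1
Flux ratio = 10^(−0.4 Δm) = 10^(−0.4 × -9.1) = 10^3.640 = 4365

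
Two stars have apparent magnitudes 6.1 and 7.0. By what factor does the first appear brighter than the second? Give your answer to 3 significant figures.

2.29

Magnitude difference = -0.9
Flux ratio = 10^(−0.4 Δm) = 10^(−0.4 × -0.9) = 10^0.360 = 2.291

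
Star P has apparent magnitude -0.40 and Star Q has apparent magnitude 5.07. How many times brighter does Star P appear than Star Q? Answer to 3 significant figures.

Magnitude difference = -5.47
Flux ratio = 10^(−0.4 Δm) = 10^(−0.4 × -5.47) = 10^2.188 = 154.2

154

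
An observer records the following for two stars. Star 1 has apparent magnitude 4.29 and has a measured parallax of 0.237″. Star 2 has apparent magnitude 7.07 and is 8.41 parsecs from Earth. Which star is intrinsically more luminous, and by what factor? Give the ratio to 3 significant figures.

Star 1: d = 1/p = 1/0.237″ = 4.219 pc
Star 1: M = m − 5 log₁₀ d + 5 = 4.29 − 5·0.6253 + 5 = 6.164
Star 2: M = m − 5 log₁₀ d + 5 = 7.07 − 5·0.9248 + 5 = 7.446
ΔM = M_1 − M_2 = 6.164 − (7.446) = -1.282; smaller M is more luminous → Star 1.
L ratio = 10^(0.4 |ΔM|) = 10^0.513 = 3.258

Star 1 is more luminous, by a factor of 3.26.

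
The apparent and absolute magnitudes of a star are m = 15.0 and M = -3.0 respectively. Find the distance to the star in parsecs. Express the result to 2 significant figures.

d ≈ 40000 pc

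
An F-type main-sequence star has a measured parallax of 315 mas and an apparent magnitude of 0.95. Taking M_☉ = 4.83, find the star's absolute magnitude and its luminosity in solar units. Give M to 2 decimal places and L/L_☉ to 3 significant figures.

M ≈ 3.44; L/L_☉ ≈ 3.59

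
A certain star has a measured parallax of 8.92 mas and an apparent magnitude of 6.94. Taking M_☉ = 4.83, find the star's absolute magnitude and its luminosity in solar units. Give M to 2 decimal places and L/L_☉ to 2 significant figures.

M ≈ 1.69; L/L_☉ ≈ 18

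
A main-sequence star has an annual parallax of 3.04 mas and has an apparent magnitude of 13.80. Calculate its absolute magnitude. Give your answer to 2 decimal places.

p = 3.04 mas = 3.04×10^-3″ → d = 1/p = 328.9 pc
5 log₁₀(d/10 pc) = 5 log₁₀(328.9) − 5 = 7.586
M = m − 5 log₁₀(d/10) = 13.80 − 7.586 = 6.214

M ≈ 6.21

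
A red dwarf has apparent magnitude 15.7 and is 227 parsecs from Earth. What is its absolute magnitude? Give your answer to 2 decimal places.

5 log₁₀(d/10 pc) = 5 log₁₀(227.0) − 5 = 6.780
M = m − 5 log₁₀(d/10) = 15.7 − 6.780 = 8.920

M ≈ 8.92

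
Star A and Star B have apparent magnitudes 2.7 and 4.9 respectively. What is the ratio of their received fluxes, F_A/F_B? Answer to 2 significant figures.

Magnitude difference = -2.2
Flux ratio = 10^(−0.4 Δm) = 10^(−0.4 × -2.2) = 10^0.880 = 7.586

F_A/F_B ≈ 7.6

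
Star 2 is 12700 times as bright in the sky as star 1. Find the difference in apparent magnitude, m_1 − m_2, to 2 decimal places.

m_1 − m_2 ≈ 10.26

Pogson: Δm = −2.5 log₁₀(ratio) = −2.5 log₁₀(12700) = −2.5 × 4.1038 = -10.260
Star 2 is brighter so has the smaller magnitude: m_1 − m_2 is positive.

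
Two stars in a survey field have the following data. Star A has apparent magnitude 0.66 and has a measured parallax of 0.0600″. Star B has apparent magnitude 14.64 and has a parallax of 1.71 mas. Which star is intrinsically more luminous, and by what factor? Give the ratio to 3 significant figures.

Star A is more luminous, by a factor of 317.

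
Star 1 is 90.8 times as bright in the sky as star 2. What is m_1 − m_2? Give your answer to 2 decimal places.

m_1 − m_2 ≈ -4.90

Pogson: Δm = −2.5 log₁₀(ratio) = −2.5 log₁₀(90.8) = −2.5 × 1.9581 = -4.895
Star 1 is brighter, so it has the smaller magnitude: the difference is negative.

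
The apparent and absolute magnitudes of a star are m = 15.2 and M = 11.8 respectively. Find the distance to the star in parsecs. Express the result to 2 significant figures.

d ≈ 48 pc

μ = m − M = 3.400
m − M = 5 log₁₀ d − 5
log₁₀ d = (m − M)/5 + 1 = 1.6800
d = 10^1.6800 = 47.86 pc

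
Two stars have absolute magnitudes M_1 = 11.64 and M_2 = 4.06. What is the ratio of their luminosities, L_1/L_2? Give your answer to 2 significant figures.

L_1/L_2 ≈ 9.3×10^-4

ΔM = M_1 − M_2 = 7.58
L_1/L_2 = 10^(−0.4 ΔM) = 10^-3.032 = 9.290×10^-4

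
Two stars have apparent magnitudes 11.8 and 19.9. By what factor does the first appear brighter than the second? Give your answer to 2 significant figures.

1700

Magnitude difference = -8.1
Flux ratio = 10^(−0.4 Δm) = 10^(−0.4 × -8.1) = 10^3.240 = 1738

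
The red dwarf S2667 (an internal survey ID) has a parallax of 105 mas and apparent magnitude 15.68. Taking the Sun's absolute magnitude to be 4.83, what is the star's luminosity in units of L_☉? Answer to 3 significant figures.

L/L_☉ ≈ 4.15×10^-5

d = 1/p = 1000/105 mas = 9.524 pc
M = m − 5 log₁₀ d + 5 = 15.68 − 5·0.9788 + 5 = 15.786
M − M_☉ = 15.786 − 4.83 = 10.956
L/L_☉ = 10^(−0.4 × 10.956) = 4.146×10^-5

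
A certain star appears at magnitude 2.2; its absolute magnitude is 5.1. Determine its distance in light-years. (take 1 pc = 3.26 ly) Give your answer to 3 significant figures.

d ≈ 8.57 ly

μ = m − M = -2.900
m − M = 5 log₁₀ d − 5
log₁₀ d = (m − M)/5 + 1 = 0.4200
d = 10^0.4200 = 2.630 pc
= 8.575 ly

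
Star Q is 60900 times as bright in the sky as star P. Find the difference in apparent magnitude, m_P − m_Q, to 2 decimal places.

m_P − m_Q ≈ 11.96

Pogson: Δm = −2.5 log₁₀(ratio) = −2.5 log₁₀(60900) = −2.5 × 4.7846 = -11.962
Star Q is brighter so has the smaller magnitude: m_P − m_Q is positive.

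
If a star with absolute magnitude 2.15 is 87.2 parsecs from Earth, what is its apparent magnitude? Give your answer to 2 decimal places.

m ≈ 6.85

m = M + 5 log₁₀ d − 5 = 2.15 + 5·1.9405 − 5 = 6.853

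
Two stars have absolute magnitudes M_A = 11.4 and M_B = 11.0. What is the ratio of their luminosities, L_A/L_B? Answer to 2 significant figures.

ΔM = M_A − M_B = 0.4
L_A/L_B = 10^(−0.4 ΔM) = 10^-0.160 = 0.6918

L_A/L_B ≈ 0.69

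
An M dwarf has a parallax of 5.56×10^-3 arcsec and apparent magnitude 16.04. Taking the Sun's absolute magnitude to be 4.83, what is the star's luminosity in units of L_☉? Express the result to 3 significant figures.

L/L_☉ ≈ 0.0106

d = 1/p = 1/5.56×10^-3″ = 179.9 pc
M = m − 5 log₁₀ d + 5 = 16.04 − 5·2.2549 + 5 = 9.765
M − M_☉ = 9.765 − 4.83 = 4.935
L/L_☉ = 10^(−0.4 × 4.935) = 0.01061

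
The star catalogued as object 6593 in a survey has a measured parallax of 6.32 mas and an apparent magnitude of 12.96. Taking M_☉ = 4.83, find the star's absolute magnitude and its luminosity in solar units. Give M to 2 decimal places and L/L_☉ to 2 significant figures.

M ≈ 6.96; L/L_☉ ≈ 0.14

d = 1/p = 1000/6.32 mas = 158.2 pc
M = m − 5 log₁₀ d + 5 = 12.96 − 5·2.1993 + 5 = 6.964
M − M_☉ = 6.964 − 4.83 = 2.134
L/L_☉ = 10^(−0.4 × 2.134) = 0.1401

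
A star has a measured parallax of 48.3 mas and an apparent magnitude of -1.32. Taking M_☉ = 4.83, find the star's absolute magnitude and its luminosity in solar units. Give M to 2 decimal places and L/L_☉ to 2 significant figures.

M ≈ -2.90; L/L_☉ ≈ 1200

d = 1/p = 1000/48.3 mas = 20.70 pc
M = m − 5 log₁₀ d + 5 = -1.32 − 5·1.3161 + 5 = -2.900
M − M_☉ = -2.900 − 4.83 = -7.730
L/L_☉ = 10^(−0.4 × -7.730) = 1236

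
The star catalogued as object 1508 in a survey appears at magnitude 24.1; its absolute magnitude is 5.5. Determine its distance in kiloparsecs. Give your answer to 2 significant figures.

d ≈ 52 kpc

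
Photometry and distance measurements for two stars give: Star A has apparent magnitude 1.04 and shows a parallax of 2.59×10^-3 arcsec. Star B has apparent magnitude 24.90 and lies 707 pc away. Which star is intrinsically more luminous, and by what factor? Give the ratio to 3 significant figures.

Star A: d = 1/p = 1/2.59×10^-3″ = 386.1 pc
Star A: M = m − 5 log₁₀ d + 5 = 1.04 − 5·2.5867 + 5 = -6.894
Star B: M = m − 5 log₁₀ d + 5 = 24.90 − 5·2.8494 + 5 = 15.653
ΔM = M_A − M_B = -6.894 − (15.653) = -22.546; smaller M is more luminous → Star A.
L ratio = 10^(0.4 |ΔM|) = 10^9.019 = 1.044×10^9

Star A is more luminous, by a factor of 1.04×10^9.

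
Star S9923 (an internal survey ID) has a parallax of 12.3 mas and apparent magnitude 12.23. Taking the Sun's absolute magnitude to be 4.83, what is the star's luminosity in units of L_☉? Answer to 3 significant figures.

d = 1/p = 1000/12.3 mas = 81.30 pc
M = m − 5 log₁₀ d + 5 = 12.23 − 5·1.9101 + 5 = 7.680
M − M_☉ = 7.680 − 4.83 = 2.850
L/L_☉ = 10^(−0.4 × 2.850) = 0.07248

L/L_☉ ≈ 0.0725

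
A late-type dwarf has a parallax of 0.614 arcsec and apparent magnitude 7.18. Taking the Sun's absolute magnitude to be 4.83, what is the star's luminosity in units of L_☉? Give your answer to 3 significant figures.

d = 1/p = 1/0.614″ = 1.629 pc
M = m − 5 log₁₀ d + 5 = 7.18 − 5·0.2118 + 5 = 11.121
M − M_☉ = 11.121 − 4.83 = 6.291
L/L_☉ = 10^(−0.4 × 6.291) = 3.046×10^-3

L/L_☉ ≈ 3.05×10^-3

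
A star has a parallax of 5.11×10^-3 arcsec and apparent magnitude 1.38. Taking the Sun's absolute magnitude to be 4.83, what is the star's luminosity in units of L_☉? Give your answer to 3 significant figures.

d = 1/p = 1/5.11×10^-3″ = 195.7 pc
M = m − 5 log₁₀ d + 5 = 1.38 − 5·2.2916 + 5 = -5.078
M − M_☉ = -5.078 − 4.83 = -9.908
L/L_☉ = 10^(−0.4 × -9.908) = 9187

L/L_☉ ≈ 9190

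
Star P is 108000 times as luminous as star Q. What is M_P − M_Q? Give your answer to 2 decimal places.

M_P − M_Q ≈ -12.58

Pogson: ΔM = −2.5 log₁₀(ratio) = −2.5 log₁₀(108000) = −2.5 × 5.0334 = -12.584
Star P is brighter, so it has the smaller magnitude: the difference is negative.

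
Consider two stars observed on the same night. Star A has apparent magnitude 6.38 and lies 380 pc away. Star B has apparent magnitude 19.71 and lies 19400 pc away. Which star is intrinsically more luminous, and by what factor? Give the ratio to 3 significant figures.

Star A is more luminous, by a factor of 82.4.

Star A: M = m − 5 log₁₀ d + 5 = 6.38 − 5·2.5798 + 5 = -1.519
Star B: M = m − 5 log₁₀ d + 5 = 19.71 − 5·4.2878 + 5 = 3.271
ΔM = M_A − M_B = -1.519 − (3.271) = -4.790; smaller M is more luminous → Star A.
L ratio = 10^(0.4 |ΔM|) = 10^1.916 = 82.41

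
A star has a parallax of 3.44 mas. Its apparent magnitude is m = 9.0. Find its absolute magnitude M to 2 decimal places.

M ≈ 1.68

p = 3.44 mas = 3.44×10^-3″ → d = 1/p = 290.7 pc
5 log₁₀(d/10 pc) = 5 log₁₀(290.7) − 5 = 7.317
M = m − 5 log₁₀(d/10) = 9.0 − 7.317 = 1.683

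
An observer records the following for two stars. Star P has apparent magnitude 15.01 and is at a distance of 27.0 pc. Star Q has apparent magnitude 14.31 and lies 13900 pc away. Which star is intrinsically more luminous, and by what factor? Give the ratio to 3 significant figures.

Star P: M = m − 5 log₁₀ d + 5 = 15.01 − 5·1.4314 + 5 = 12.853
Star Q: M = m − 5 log₁₀ d + 5 = 14.31 − 5·4.1430 + 5 = -1.405
ΔM = M_P − M_Q = 12.853 − (-1.405) = 14.258; smaller M is more luminous → Star Q.
L ratio = 10^(0.4 |ΔM|) = 10^5.703 = 505000

Star Q is more luminous, by a factor of 505000.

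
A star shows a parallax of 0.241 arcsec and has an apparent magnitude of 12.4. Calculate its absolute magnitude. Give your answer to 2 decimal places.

d = 1/p = 1/0.241″ = 4.149 pc
5 log₁₀(d/10 pc) = 5 log₁₀(4.149) − 5 = -1.910
M = m − 5 log₁₀(d/10) = 12.4 + 1.910 = 14.310

M ≈ 14.31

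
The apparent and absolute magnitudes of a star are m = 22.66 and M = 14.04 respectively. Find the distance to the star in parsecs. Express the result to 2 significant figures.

d ≈ 530 pc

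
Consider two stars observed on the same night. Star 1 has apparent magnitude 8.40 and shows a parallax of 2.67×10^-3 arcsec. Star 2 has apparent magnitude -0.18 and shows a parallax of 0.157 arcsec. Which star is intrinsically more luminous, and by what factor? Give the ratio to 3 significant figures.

Star 1: d = 1/p = 1/2.67×10^-3″ = 374.5 pc
Star 1: M = m − 5 log₁₀ d + 5 = 8.40 − 5·2.5735 + 5 = 0.533
Star 2: d = 1/p = 1/0.157″ = 6.369 pc
Star 2: M = m − 5 log₁₀ d + 5 = -0.18 − 5·0.8041 + 5 = 0.799
ΔM = M_1 − M_2 = 0.533 − (0.799) = -0.267; smaller M is more luminous → Star 1.
L ratio = 10^(0.4 |ΔM|) = 10^0.107 = 1.279

Star 1 is more luminous, by a factor of 1.28.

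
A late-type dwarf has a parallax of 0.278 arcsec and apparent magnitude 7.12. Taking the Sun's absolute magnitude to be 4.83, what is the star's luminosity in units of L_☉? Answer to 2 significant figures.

d = 1/p = 1/0.278″ = 3.597 pc
M = m − 5 log₁₀ d + 5 = 7.12 − 5·0.5560 + 5 = 9.340
M − M_☉ = 9.340 − 4.83 = 4.510
L/L_☉ = 10^(−0.4 × 4.510) = 0.01570

L/L_☉ ≈ 0.016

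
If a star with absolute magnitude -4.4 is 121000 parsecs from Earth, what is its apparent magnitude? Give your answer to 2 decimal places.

m ≈ 16.01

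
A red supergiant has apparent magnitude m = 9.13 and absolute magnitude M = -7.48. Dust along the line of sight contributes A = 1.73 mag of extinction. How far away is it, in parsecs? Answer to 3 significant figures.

d ≈ 9460 pc

m − M = 5 log₁₀(d/10 pc) + A  ⇒  9.13 − (-7.48) − 1.73 = 5 log₁₀(d/10)
14.880 = 5 log₁₀(d/10)
log₁₀ d = (m − M − A)/5 + 1 = 3.9760
d = 10^3.9760 = 9462 pc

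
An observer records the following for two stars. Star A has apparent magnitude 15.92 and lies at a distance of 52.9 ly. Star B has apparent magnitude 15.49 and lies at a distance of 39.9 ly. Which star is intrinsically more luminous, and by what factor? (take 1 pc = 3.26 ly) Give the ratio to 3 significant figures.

Star A: d = 52.9 ly / 3.26 = 16.23 pc
Star A: M = m − 5 log₁₀ d + 5 = 15.92 − 5·1.2102 + 5 = 14.869
Star B: d = 39.9 ly / 3.26 = 12.24 pc
Star B: M = m − 5 log₁₀ d + 5 = 15.49 − 5·1.0878 + 5 = 15.051
ΔM = M_A − M_B = 14.869 − (15.051) = -0.182; smaller M is more luminous → Star A.
L ratio = 10^(0.4 |ΔM|) = 10^0.073 = 1.183

Star A is more luminous, by a factor of 1.18.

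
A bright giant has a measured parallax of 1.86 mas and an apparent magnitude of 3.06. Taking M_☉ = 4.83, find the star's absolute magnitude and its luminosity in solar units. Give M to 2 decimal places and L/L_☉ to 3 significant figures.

M ≈ -5.59; L/L_☉ ≈ 14800

d = 1/p = 1000/1.86 mas = 537.6 pc
M = m − 5 log₁₀ d + 5 = 3.06 − 5·2.7305 + 5 = -5.592
M − M_☉ = -5.592 − 4.83 = -10.422
L/L_☉ = 10^(−0.4 × -10.422) = 14760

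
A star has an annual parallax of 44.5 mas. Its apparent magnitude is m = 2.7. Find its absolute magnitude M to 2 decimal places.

M ≈ 0.94

p = 44.5 mas = 0.0445″ → d = 1/p = 22.47 pc
5 log₁₀(d/10 pc) = 5 log₁₀(22.47) − 5 = 1.758
M = m − 5 log₁₀(d/10) = 2.7 − 1.758 = 0.942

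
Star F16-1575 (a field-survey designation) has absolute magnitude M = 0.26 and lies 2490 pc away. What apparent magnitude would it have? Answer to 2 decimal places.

m ≈ 12.24

m = M + 5 log₁₀ d − 5 = 0.26 + 5·3.3962 − 5 = 12.241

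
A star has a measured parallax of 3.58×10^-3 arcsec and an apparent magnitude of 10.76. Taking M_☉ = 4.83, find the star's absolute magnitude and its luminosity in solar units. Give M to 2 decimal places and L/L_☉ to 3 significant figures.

d = 1/p = 1/3.58×10^-3″ = 279.3 pc
M = m − 5 log₁₀ d + 5 = 10.76 − 5·2.4461 + 5 = 3.529
M − M_☉ = 3.529 − 4.83 = -1.301
L/L_☉ = 10^(−0.4 × -1.301) = 3.313

M ≈ 3.53; L/L_☉ ≈ 3.31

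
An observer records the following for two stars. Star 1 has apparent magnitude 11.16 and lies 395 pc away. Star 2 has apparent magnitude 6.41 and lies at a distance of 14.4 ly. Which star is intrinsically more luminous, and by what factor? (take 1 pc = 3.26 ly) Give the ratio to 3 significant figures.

Star 1: M = m − 5 log₁₀ d + 5 = 11.16 − 5·2.5966 + 5 = 3.177
Star 2: d = 14.4 ly / 3.26 = 4.417 pc
Star 2: M = m − 5 log₁₀ d + 5 = 6.41 − 5·0.6451 + 5 = 8.184
ΔM = M_1 − M_2 = 3.177 − (8.184) = -5.007; smaller M is more luminous → Star 1.
L ratio = 10^(0.4 |ΔM|) = 10^2.003 = 100.7

Star 1 is more luminous, by a factor of 101.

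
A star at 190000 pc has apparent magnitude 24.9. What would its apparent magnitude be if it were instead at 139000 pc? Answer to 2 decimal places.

m ≈ 24.22

Flux ∝ 1/d², so Δm = 5 log₁₀(d₂/d₁) = 5 log₁₀(139000/190000) = -0.679
m₂ = m₁ + Δm = 24.9 + (-0.679) = 24.221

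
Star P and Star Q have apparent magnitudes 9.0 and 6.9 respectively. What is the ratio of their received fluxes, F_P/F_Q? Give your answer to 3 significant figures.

Δm = 9.0 − (6.9) = 2.1
Flux ratio = 10^(−0.4 Δm) = 10^(−0.4 × 2.1) = 10^-0.840 = 0.1445

F_P/F_Q ≈ 0.145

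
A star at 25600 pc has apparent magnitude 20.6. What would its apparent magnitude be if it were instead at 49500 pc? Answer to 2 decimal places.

m ≈ 22.03

Flux ∝ 1/d², so Δm = 5 log₁₀(d₂/d₁) = 5 log₁₀(49500/25600) = 1.432
m₂ = m₁ + Δm = 20.6 + (1.432) = 22.032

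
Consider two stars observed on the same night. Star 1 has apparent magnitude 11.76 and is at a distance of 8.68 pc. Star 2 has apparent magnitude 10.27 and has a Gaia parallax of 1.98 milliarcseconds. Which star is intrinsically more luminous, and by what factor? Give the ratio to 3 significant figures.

Star 1: M = m − 5 log₁₀ d + 5 = 11.76 − 5·0.9385 + 5 = 12.067
Star 2: p = 1.98 mas = 1.98×10^-3″ → d = 1/p = 505.1 pc
Star 2: M = m − 5 log₁₀ d + 5 = 10.27 − 5·2.7033 + 5 = 1.753
ΔM = M_1 − M_2 = 12.067 − (1.753) = 10.314; smaller M is more luminous → Star 2.
L ratio = 10^(0.4 |ΔM|) = 10^4.126 = 13350

Star 2 is more luminous, by a factor of 13400.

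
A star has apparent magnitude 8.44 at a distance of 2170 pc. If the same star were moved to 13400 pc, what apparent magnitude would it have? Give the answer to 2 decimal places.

Flux ∝ 1/d², so Δm = 5 log₁₀(d₂/d₁) = 5 log₁₀(13400/2170) = 3.953
m₂ = m₁ + Δm = 8.44 + (3.953) = 12.393

m ≈ 12.39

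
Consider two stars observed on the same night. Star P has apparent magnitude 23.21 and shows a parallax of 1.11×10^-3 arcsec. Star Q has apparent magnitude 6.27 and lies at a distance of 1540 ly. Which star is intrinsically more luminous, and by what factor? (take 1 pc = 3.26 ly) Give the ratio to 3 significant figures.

Star Q is more luminous, by a factor of 1.64×10^6.

Star P: d = 1/p = 1/1.11×10^-3″ = 900.9 pc
Star P: M = m − 5 log₁₀ d + 5 = 23.21 − 5·2.9547 + 5 = 13.437
Star Q: d = 1540 ly / 3.26 = 472.4 pc
Star Q: M = m − 5 log₁₀ d + 5 = 6.27 − 5·2.6743 + 5 = -2.102
ΔM = M_P − M_Q = 13.437 − (-2.102) = 15.538; smaller M is more luminous → Star Q.
L ratio = 10^(0.4 |ΔM|) = 10^6.215 = 1.642×10^6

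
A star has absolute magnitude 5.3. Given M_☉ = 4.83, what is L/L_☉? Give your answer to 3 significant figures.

L/L_☉ ≈ 0.649

M − M_☉ = 5.3 − 4.83 = 0.470
L/L_☉ = 10^(−0.4 (M − M_☉)) = 10^-0.188 = 0.6486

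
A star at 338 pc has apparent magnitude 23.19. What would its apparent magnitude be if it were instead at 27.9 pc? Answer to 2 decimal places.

m ≈ 17.77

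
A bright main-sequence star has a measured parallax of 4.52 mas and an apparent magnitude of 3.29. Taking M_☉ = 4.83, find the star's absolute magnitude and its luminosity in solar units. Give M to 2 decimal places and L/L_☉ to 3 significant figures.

d = 1/p = 1000/4.52 mas = 221.2 pc
M = m − 5 log₁₀ d + 5 = 3.29 − 5·2.3449 + 5 = -3.434
M − M_☉ = -3.434 − 4.83 = -8.264
L/L_☉ = 10^(−0.4 × -8.264) = 2022

M ≈ -3.43; L/L_☉ ≈ 2020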